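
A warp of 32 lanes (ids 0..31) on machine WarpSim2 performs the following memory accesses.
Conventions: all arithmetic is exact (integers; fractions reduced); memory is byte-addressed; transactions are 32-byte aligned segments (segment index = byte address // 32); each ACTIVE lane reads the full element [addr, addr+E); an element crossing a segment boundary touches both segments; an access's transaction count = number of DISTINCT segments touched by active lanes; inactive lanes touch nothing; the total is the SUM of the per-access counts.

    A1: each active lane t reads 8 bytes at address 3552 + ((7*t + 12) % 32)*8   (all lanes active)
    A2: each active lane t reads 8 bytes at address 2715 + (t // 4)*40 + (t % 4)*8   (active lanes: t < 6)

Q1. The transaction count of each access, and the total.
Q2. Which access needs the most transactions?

A1: 8 transactions
A2: 3 transactions

Answer: 8,3; total 11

Answer: A1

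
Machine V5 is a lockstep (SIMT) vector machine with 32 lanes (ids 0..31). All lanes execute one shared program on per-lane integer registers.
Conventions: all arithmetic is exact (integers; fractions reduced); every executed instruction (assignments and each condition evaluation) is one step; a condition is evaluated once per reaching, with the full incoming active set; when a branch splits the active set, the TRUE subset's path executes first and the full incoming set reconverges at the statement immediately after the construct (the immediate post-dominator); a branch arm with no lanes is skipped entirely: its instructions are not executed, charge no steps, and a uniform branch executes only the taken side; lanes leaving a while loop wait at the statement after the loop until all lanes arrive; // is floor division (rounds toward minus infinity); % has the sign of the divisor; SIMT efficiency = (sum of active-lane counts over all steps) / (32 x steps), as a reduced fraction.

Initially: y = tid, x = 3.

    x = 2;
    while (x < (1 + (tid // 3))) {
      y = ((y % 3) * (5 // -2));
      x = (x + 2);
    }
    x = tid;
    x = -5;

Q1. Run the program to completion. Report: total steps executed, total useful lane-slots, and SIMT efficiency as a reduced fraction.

Answer: 19 steps, 338 useful, 169/304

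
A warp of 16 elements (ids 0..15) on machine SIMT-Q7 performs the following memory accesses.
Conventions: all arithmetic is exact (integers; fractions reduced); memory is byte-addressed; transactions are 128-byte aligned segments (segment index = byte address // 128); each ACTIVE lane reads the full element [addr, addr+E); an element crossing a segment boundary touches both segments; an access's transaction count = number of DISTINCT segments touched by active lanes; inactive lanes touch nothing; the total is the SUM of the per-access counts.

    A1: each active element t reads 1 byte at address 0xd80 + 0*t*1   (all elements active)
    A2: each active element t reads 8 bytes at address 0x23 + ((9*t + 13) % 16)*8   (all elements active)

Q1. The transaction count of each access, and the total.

A1: 1 transaction
A2: 2 transactions

Answer: 1,2; total 3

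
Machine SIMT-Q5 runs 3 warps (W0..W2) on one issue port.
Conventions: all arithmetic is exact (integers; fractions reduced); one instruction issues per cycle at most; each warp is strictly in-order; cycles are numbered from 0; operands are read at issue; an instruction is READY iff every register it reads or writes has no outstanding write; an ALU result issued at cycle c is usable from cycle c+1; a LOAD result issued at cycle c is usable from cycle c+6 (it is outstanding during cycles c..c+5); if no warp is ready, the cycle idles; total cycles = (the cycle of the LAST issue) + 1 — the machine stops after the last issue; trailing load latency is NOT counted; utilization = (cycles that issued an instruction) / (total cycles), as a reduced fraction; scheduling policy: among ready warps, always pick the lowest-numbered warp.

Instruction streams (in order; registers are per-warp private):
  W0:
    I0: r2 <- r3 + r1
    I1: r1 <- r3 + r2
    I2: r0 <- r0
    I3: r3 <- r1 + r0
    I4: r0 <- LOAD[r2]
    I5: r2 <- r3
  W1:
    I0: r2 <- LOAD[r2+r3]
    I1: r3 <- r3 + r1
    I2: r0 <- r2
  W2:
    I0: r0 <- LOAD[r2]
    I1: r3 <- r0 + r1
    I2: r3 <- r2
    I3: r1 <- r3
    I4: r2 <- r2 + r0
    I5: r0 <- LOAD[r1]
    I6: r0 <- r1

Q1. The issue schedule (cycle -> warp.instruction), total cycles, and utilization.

cycle 0: W0.I0
cycle 1: W0.I1
cycle 2: W0.I2
cycle 3: W0.I3
cycle 4: W0.I4
cycle 5: W0.I5
cycle 6: W1.I0
cycle 7: W1.I1
cycle 8: W2.I0
cycle 9: idle
cycle 10: idle
cycle 11: idle
cycle 12: W1.I2
cycle 13: idle
cycle 14: W2.I1
cycle 15: W2.I2
cycle 16: W2.I3
cycle 17: W2.I4
cycle 18: W2.I5
cycle 19: idle
cycle 20: idle
cycle 21: idle
cycle 22: idle
cycle 23: idle
cycle 24: W2.I6

Answer: 25 cycles, utilization 16/25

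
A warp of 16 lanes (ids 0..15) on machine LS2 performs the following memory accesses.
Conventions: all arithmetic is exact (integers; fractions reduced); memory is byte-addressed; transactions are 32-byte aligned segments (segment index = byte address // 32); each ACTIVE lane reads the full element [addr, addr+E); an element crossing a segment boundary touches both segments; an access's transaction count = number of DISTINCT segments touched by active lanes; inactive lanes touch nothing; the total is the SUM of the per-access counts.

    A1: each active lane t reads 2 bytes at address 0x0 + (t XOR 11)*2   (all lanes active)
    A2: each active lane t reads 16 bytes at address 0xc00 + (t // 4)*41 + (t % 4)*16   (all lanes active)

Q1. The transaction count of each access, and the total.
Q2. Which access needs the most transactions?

A1: 1 transaction
A2: 6 transactions

Answer: 1,6; total 7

Answer: A2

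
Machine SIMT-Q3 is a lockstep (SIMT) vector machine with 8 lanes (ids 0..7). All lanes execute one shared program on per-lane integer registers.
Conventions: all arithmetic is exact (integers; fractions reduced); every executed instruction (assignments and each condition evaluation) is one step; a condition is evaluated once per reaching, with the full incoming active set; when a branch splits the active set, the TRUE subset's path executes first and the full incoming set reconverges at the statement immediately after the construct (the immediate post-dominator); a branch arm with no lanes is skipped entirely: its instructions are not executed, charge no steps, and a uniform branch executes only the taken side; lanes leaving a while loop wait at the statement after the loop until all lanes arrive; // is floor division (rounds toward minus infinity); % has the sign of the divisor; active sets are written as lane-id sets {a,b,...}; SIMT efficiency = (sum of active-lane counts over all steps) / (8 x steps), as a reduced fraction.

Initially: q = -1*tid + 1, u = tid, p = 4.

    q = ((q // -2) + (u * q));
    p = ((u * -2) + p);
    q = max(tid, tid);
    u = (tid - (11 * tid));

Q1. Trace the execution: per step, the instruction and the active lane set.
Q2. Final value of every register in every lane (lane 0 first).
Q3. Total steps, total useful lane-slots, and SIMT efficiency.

step 0: q <- ((q // -2) + (u * q))   {0,1,2,3,4,5,6,7}
step 1: p <- ((u * -2) + p)          {0,1,2,3,4,5,6,7}
step 2: q <- max(tid, tid)           {0,1,2,3,4,5,6,7}
step 3: u <- (tid - (11 * tid))      {0,1,2,3,4,5,6,7}

Answer: 4 steps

q: 0,1,2,3,4,5,6,7
u: 0,-10,-20,-30,-40,-50,-60,-70
p: 4,2,0,-2,-4,-6,-8,-10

steps = 4; useful = 32; efficiency = 32/32 = 1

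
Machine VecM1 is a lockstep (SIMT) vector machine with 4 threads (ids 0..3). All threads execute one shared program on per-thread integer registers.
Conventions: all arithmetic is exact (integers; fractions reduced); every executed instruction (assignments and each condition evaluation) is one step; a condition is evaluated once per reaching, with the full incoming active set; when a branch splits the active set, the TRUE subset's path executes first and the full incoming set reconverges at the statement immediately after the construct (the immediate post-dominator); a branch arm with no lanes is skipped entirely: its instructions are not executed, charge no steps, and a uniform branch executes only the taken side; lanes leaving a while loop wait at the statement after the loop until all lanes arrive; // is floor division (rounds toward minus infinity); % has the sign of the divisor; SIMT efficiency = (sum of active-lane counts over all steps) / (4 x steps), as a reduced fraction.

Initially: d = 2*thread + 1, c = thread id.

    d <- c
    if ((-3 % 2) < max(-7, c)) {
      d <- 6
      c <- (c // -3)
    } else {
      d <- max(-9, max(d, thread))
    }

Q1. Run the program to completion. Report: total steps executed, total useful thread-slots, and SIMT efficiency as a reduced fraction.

Answer: 5 steps, 14 useful, 7/10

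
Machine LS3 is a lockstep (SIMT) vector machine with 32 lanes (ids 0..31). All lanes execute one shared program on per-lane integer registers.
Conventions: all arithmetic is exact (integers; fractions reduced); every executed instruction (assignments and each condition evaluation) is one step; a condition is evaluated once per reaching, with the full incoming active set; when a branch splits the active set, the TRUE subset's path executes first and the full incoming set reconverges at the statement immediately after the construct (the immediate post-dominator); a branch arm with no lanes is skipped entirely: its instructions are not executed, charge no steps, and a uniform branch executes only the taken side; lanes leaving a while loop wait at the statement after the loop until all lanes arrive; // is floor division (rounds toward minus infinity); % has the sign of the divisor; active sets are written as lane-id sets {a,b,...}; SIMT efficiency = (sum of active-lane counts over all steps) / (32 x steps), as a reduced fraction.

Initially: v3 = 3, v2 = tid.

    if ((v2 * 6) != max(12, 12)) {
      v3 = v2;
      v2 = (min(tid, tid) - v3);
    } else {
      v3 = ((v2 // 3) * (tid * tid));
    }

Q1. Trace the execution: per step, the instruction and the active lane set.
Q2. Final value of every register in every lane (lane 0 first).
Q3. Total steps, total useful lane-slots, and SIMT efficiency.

step 0: eval ((v2 * 6) != max(12, 12)) {0,1,2,3,4,5,6,7,8,9,10,11,12,13,14,15,16,17,18,19,20,21,22,23,24,25,26,27,28,29,30,31}
step 1: v3 <- v2                     {0,1,3,4,5,6,7,8,9,10,11,12,13,14,15,16,17,18,19,20,21,22,23,24,25,26,27,28,29,30,31}
step 2: v2 <- (min(tid, tid) - v3)   {0,1,3,4,5,6,7,8,9,10,11,12,13,14,15,16,17,18,19,20,21,22,23,24,25,26,27,28,29,30,31}
step 3: v3 <- ((v2 // 3) * (tid * tid)) {2}

Answer: 4 steps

v3: 0,1,0,3,4,5,6,7,8,9,10,11,12,13,14,15,16,17,18,19,20,21,22,23,24,25,26,27,28,29,30,31
v2: 0,0,2,0,0,0,0,0,0,0,0,0,0,0,0,0,0,0,0,0,0,0,0,0,0,0,0,0,0,0,0,0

steps = 4; useful = 95; efficiency = 95/128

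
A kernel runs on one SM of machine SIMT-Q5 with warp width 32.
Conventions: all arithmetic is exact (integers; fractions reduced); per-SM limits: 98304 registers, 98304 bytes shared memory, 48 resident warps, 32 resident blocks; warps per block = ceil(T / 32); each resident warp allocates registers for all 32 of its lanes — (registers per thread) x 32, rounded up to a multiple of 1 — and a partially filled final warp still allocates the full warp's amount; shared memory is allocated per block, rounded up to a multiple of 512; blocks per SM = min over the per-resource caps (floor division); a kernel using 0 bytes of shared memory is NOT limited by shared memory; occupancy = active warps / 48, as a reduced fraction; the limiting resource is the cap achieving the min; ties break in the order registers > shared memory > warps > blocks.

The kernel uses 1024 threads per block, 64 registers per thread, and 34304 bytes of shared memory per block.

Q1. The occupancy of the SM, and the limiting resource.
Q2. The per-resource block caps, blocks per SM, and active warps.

Answer: occupancy 2/3, limited by registers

registers: 1 block
shared memory: 2 blocks
warps: 1 block
blocks: 32 blocks

Answer: 1 block, 32 active warps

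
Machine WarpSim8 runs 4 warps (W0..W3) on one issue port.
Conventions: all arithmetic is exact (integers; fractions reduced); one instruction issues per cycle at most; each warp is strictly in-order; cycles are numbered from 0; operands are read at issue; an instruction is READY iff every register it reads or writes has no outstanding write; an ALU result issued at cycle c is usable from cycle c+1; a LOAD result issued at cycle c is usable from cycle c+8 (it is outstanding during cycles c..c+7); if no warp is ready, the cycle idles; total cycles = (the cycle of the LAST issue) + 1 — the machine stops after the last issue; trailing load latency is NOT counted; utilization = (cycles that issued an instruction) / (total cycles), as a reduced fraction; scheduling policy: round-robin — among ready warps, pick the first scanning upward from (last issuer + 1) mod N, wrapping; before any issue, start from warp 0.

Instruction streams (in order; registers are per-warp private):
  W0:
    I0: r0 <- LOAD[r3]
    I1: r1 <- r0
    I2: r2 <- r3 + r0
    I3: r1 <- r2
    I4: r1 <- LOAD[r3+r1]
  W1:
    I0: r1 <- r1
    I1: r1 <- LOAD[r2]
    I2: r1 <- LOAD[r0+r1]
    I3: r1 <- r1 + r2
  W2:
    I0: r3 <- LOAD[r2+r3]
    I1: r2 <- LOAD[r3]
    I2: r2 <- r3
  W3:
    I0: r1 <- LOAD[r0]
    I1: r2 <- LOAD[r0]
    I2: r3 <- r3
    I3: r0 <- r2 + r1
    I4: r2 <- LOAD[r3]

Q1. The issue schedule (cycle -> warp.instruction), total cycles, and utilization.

cycle 0: W0.I0
cycle 1: W1.I0
cycle 2: W2.I0
cycle 3: W3.I0
cycle 4: W1.I1
cycle 5: W3.I1
cycle 6: W3.I2
cycle 7: idle
cycle 8: W0.I1
cycle 9: W0.I2
cycle 10: W2.I1
cycle 11: W0.I3
cycle 12: W1.I2
cycle 13: W3.I3
cycle 14: W0.I4
cycle 15: W3.I4
cycle 16: idle
cycle 17: idle
cycle 18: W2.I2
cycle 19: idle
cycle 20: W1.I3

Answer: 21 cycles, utilization 17/21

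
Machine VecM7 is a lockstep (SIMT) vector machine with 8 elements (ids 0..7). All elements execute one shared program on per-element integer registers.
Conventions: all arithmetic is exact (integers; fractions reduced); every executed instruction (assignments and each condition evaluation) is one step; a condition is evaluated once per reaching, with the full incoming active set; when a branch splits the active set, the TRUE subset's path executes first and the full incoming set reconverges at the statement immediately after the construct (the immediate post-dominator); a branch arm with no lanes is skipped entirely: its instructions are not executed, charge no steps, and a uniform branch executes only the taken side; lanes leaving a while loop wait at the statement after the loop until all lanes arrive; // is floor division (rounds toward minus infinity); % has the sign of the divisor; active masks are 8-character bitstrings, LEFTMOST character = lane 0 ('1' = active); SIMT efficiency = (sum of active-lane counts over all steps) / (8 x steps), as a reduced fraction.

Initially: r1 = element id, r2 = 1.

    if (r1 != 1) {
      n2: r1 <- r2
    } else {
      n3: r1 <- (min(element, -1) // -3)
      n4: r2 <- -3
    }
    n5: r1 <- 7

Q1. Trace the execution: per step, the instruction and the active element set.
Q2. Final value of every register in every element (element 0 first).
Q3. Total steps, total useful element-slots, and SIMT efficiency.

step 0: eval (r1 != 1)               11111111
step 1: r1 <- r2                     10111111
step 2: r1 <- (min(element, -1) // -3) 01000000
step 3: r2 <- -3                     01000000
step 4: r1 <- 7                      11111111

Answer: 5 steps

r1: 7,7,7,7,7,7,7,7
r2: 1,-3,1,1,1,1,1,1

steps = 5; useful = 25; efficiency = 25/40 = 5/8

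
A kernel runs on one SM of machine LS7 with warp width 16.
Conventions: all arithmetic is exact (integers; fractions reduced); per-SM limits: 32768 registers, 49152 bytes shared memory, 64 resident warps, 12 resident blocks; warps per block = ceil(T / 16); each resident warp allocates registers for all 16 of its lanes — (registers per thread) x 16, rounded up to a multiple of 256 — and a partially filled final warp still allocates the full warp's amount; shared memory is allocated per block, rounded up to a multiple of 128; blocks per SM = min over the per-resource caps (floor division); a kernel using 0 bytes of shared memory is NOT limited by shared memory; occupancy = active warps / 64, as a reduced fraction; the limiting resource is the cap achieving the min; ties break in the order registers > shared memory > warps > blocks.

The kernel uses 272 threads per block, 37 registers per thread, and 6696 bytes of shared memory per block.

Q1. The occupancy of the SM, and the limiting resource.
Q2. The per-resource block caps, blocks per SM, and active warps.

Answer: occupancy 17/32, limited by registers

registers: 2 blocks
shared memory: 7 blocks
warps: 3 blocks
blocks: 12 blocks

Answer: 2 blocks, 34 active warps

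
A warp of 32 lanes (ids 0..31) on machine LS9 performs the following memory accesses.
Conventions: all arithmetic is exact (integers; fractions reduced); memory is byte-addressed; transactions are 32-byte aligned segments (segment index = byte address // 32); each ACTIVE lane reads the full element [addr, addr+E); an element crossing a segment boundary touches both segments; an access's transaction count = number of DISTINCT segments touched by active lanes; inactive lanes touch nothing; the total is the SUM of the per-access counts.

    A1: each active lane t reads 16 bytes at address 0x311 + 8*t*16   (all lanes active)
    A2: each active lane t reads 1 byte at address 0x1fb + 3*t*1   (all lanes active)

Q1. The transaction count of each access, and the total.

A1: 64 transactions
A2: 4 transactions

Answer: 64,4; total 68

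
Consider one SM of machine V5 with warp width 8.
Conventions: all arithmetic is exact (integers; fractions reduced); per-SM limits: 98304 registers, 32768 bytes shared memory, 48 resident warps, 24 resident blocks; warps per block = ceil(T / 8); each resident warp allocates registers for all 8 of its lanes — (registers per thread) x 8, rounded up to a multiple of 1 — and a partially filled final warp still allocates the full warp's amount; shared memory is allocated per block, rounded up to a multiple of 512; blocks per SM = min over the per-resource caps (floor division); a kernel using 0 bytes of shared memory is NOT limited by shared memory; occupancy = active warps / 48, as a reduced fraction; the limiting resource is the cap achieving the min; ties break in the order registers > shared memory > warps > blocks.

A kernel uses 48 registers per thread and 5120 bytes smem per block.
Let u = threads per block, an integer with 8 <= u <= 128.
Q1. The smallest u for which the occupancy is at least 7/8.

Answer: u = 49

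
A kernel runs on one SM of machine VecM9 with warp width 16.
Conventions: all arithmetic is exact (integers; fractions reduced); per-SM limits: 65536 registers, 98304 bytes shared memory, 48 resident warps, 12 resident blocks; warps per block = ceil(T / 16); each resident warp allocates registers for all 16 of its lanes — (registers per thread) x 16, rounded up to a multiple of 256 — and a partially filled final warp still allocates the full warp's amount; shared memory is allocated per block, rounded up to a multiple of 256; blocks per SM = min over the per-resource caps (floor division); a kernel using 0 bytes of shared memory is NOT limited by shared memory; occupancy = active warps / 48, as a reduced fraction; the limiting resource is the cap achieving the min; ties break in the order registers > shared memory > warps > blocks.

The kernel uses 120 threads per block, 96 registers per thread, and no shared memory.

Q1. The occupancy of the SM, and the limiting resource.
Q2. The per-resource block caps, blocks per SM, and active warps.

Answer: occupancy 5/6, limited by registers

registers: 5 blocks
shared memory: no limit (kernel uses none)
warps: 6 blocks
blocks: 12 blocks

Answer: 5 blocks, 40 active warps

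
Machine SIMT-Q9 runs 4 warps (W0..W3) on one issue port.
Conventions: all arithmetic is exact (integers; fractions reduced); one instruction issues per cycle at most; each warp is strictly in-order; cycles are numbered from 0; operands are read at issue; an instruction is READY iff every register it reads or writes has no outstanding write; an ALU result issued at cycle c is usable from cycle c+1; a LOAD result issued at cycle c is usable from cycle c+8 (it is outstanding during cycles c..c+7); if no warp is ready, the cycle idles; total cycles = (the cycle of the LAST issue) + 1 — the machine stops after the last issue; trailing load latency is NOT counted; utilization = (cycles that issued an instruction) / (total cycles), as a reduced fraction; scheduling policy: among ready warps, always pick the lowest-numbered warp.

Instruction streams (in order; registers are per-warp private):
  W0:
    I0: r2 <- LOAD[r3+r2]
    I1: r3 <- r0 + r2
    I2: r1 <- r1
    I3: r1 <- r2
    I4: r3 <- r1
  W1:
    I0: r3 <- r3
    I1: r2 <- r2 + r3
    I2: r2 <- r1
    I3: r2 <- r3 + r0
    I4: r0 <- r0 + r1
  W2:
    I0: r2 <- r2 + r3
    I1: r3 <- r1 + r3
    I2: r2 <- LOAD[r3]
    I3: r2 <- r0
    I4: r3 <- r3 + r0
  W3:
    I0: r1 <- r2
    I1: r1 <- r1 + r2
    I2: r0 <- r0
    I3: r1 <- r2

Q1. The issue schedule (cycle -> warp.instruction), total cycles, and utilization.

cycle 0: W0.I0
cycle 1: W1.I0
cycle 2: W1.I1
cycle 3: W1.I2
cycle 4: W1.I3
cycle 5: W1.I4
cycle 6: W2.I0
cycle 7: W2.I1
cycle 8: W0.I1
cycle 9: W0.I2
cycle 10: W0.I3
cycle 11: W0.I4
cycle 12: W2.I2
cycle 13: W3.I0
cycle 14: W3.I1
cycle 15: W3.I2
cycle 16: W3.I3
cycle 17: idle
cycle 18: idle
cycle 19: idle
cycle 20: W2.I3
cycle 21: W2.I4

Answer: 22 cycles, utilization 19/22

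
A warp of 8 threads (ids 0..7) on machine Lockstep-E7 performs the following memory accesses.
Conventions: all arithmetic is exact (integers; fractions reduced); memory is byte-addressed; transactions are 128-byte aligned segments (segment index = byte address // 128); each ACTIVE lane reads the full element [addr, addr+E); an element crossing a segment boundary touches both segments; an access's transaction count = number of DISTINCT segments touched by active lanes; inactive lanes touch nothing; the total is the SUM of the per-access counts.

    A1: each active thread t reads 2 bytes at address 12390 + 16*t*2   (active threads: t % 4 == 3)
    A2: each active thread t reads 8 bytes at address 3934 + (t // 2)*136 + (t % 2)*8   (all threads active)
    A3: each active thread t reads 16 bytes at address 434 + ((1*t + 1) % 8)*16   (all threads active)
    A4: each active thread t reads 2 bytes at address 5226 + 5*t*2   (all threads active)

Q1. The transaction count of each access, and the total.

A1: 2 transactions
A2: 5 transactions
A3: 2 transactions
A4: 2 transactions

Answer: 2,5,2,2; total 11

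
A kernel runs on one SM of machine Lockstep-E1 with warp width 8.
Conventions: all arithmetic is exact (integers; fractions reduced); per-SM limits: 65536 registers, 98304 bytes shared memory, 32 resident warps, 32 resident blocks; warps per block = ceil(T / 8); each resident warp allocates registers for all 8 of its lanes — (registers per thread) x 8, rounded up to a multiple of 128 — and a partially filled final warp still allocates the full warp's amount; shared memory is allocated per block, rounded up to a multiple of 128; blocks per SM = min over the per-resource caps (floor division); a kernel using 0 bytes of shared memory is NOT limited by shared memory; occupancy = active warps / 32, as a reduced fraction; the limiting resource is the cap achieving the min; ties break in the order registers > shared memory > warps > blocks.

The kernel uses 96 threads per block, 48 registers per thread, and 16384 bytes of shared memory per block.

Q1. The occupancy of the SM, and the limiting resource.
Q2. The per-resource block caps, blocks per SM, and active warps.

Answer: occupancy 3/4, limited by warps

registers: 14 blocks
shared memory: 6 blocks
warps: 2 blocks
blocks: 32 blocks

Answer: 2 blocks, 24 active warps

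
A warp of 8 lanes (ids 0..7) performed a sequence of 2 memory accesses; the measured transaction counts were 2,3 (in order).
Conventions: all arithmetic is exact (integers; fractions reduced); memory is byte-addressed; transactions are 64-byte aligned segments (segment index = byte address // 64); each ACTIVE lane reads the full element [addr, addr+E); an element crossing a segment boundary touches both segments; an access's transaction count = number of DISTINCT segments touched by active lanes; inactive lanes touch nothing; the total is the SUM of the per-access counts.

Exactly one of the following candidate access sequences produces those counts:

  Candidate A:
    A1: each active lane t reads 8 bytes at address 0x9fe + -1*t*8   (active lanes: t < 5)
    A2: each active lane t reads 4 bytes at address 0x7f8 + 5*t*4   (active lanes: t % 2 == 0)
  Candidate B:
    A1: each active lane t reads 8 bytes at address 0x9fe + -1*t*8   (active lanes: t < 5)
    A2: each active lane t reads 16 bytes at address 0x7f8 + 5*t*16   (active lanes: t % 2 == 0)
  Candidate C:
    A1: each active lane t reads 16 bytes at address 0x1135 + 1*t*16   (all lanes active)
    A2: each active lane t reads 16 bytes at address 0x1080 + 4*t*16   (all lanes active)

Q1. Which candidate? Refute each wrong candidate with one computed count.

B: A2 gives 6 transactions, not 3
C: A1 gives 3 transactions, not 2
A: all counts match (2,3)

Answer: A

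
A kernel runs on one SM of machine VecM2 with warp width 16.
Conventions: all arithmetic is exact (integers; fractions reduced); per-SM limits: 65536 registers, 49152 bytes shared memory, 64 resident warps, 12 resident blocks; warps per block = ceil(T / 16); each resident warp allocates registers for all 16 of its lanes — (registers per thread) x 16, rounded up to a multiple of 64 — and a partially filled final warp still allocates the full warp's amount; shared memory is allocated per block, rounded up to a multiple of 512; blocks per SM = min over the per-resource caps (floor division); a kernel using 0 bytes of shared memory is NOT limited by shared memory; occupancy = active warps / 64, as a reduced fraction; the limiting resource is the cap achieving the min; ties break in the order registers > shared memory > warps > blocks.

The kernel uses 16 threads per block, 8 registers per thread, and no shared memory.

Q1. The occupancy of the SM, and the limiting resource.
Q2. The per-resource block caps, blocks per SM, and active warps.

Answer: occupancy 3/16, limited by blocks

registers: 512 blocks
shared memory: no limit (kernel uses none)
warps: 64 blocks
blocks: 12 blocks

Answer: 12 blocks, 12 active warps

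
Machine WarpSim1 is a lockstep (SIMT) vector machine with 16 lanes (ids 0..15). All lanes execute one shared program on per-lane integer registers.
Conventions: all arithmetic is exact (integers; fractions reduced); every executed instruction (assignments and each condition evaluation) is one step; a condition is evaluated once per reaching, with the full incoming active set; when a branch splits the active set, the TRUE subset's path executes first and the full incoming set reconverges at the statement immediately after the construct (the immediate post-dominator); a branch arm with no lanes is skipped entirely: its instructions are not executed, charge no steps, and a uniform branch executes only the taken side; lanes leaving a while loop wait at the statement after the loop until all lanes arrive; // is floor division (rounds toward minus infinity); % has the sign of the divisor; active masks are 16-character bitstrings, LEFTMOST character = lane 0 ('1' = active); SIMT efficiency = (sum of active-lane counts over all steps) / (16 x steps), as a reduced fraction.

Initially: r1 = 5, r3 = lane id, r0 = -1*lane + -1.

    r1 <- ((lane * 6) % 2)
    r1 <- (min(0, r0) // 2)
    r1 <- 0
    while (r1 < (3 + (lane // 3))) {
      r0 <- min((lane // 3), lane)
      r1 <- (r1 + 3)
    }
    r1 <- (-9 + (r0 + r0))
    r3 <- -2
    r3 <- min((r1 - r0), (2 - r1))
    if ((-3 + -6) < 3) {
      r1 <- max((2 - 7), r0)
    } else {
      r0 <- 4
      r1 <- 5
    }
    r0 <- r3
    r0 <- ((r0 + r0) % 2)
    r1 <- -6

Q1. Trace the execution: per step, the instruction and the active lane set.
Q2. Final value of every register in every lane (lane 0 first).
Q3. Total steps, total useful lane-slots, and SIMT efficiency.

step 0: r1 <- ((lane * 6) % 2)       1111111111111111
step 1: r1 <- (min(0, r0) // 2)      1111111111111111
step 2: r1 <- 0                      1111111111111111
step 3: eval (r1 < (3 + (lane // 3))) 1111111111111111
step 4: r0 <- min((lane // 3), lane) 1111111111111111
step 5: r1 <- (r1 + 3)               1111111111111111
step 6: eval (r1 < (3 + (lane // 3))) 1111111111111111
step 7: r0 <- min((lane // 3), lane) 0001111111111111
step 8: r1 <- (r1 + 3)               0001111111111111
step 9: eval (r1 < (3 + (lane // 3))) 0001111111111111
step 10: r0 <- min((lane // 3), lane) 0000000000001111
step 11: r1 <- (r1 + 3)               0000000000001111
step 12: eval (r1 < (3 + (lane // 3))) 0000000000001111
step 13: r1 <- (-9 + (r0 + r0))       1111111111111111
step 14: r3 <- -2                     1111111111111111
step 15: r3 <- min((r1 - r0), (2 - r1)) 1111111111111111
step 16: eval ((-3 + -6) < 3)         1111111111111111
step 17: r1 <- max((2 - 7), r0)       1111111111111111
step 18: r0 <- r3                     1111111111111111
step 19: r0 <- ((r0 + r0) % 2)        1111111111111111
step 20: r1 <- -6                     1111111111111111

Answer: 21 steps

r1: -6,-6,-6,-6,-6,-6,-6,-6,-6,-6,-6,-6,-6,-6,-6,-6
r3: -9,-9,-9,-8,-8,-8,-7,-7,-7,-6,-6,-6,-5,-5,-5,-4
r0: 0,0,0,0,0,0,0,0,0,0,0,0,0,0,0,0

steps = 21; useful = 291; efficiency = 291/336 = 97/112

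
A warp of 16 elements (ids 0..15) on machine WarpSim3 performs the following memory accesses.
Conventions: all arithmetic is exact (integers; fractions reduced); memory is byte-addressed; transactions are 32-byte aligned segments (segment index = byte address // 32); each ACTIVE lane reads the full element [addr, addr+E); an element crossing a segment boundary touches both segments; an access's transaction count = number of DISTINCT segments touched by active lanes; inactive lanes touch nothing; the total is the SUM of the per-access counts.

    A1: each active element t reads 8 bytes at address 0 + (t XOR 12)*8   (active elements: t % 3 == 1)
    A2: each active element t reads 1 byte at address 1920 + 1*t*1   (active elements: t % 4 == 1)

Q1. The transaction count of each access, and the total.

A1: 4 transactions
A2: 1 transaction

Answer: 4,1; total 5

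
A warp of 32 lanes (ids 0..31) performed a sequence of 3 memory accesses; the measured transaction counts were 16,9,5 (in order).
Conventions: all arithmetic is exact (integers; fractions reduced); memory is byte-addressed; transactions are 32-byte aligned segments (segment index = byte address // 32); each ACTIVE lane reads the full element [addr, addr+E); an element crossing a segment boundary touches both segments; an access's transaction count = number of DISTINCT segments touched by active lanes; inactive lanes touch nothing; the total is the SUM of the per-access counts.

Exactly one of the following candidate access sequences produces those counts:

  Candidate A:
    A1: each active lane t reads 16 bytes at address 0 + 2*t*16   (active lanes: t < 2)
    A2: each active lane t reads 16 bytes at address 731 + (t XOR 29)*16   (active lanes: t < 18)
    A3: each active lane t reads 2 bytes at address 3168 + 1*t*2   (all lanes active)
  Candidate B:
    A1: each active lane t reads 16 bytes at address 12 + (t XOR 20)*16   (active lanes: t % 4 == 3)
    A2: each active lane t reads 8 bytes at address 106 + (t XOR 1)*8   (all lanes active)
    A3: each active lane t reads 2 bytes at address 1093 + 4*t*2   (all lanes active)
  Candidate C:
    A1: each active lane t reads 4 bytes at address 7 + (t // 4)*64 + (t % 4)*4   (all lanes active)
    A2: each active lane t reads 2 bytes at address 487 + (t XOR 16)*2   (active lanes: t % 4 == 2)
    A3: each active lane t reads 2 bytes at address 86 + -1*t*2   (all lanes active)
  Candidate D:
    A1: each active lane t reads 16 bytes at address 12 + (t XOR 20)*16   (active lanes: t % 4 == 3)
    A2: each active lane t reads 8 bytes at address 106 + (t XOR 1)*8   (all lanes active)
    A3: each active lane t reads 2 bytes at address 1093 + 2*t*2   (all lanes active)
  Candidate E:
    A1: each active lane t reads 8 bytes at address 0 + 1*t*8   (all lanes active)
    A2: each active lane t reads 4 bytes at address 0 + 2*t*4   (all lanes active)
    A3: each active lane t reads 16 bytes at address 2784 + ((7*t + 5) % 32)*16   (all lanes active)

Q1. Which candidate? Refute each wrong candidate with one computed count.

A: A1 gives 2 transactions, not 16
B: A3 gives 8 transactions, not 5
C: A1 gives 8 transactions, not 16
E: A1 gives 8 transactions, not 16
D: all counts match (16,9,5)

Answer: D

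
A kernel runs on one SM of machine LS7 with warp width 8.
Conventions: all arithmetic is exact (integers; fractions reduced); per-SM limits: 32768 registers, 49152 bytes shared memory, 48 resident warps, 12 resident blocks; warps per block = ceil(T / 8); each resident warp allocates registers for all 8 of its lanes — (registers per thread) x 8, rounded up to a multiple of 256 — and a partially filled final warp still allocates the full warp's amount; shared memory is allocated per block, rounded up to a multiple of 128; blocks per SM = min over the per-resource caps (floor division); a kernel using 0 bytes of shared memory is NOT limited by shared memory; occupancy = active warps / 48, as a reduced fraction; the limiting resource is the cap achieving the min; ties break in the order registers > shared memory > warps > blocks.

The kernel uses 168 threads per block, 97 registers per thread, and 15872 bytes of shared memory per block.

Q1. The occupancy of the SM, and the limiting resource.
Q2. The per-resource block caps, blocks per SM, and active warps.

Answer: occupancy 7/16, limited by registers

registers: 1 block
shared memory: 3 blocks
warps: 2 blocks
blocks: 12 blocks

Answer: 1 block, 21 active warps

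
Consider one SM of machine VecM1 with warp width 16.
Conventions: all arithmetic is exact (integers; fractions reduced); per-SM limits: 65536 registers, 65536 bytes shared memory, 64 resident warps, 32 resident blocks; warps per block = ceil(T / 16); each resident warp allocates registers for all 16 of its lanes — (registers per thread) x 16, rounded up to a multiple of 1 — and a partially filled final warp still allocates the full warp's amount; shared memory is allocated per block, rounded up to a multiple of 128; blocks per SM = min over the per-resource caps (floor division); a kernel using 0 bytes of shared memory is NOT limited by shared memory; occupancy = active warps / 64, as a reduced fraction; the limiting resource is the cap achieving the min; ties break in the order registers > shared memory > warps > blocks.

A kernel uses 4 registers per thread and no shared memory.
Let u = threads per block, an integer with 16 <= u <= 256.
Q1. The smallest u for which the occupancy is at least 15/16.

Answer: u = 17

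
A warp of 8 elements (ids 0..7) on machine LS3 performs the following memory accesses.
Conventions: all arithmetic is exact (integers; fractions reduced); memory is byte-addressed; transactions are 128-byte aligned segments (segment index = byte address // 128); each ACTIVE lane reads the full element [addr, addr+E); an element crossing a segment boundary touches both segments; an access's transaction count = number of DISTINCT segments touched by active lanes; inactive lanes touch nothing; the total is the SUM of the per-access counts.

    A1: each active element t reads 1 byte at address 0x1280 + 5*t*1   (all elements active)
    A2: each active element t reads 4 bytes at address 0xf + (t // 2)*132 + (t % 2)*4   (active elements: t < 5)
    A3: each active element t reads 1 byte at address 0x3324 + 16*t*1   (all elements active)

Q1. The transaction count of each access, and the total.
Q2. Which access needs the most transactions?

A1: 1 transaction
A2: 3 transactions
A3: 2 transactions

Answer: 1,3,2; total 6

Answer: A2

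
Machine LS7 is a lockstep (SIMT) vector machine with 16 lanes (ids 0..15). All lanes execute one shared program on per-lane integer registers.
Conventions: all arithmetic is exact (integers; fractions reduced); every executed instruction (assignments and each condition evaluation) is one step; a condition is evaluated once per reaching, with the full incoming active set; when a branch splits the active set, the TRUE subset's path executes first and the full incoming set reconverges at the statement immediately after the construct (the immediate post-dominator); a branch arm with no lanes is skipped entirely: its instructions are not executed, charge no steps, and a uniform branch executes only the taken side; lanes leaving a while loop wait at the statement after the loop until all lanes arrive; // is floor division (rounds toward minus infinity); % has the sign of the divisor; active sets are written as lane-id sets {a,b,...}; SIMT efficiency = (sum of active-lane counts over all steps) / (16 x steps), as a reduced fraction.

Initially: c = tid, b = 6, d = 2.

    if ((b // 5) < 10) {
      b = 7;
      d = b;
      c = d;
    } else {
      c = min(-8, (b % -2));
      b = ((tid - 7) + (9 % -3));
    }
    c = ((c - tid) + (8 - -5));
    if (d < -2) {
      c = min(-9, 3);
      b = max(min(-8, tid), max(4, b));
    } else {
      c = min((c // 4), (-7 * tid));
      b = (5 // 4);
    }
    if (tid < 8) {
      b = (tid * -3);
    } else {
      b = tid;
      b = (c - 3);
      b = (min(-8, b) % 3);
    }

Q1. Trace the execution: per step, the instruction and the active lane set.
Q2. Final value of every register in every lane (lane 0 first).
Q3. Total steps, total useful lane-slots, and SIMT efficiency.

step 0: eval ((b // 5) < 10)         {0,1,2,3,4,5,6,7,8,9,10,11,12,13,14,15}
step 1: b <- 7                       {0,1,2,3,4,5,6,7,8,9,10,11,12,13,14,15}
step 2: d <- b                       {0,1,2,3,4,5,6,7,8,9,10,11,12,13,14,15}
step 3: c <- d                       {0,1,2,3,4,5,6,7,8,9,10,11,12,13,14,15}
step 4: c <- ((c - tid) + (8 - -5))  {0,1,2,3,4,5,6,7,8,9,10,11,12,13,14,15}
step 5: eval (d < -2)                {0,1,2,3,4,5,6,7,8,9,10,11,12,13,14,15}
step 6: c <- min((c // 4), (-7 * tid)) {0,1,2,3,4,5,6,7,8,9,10,11,12,13,14,15}
step 7: b <- (5 // 4)                {0,1,2,3,4,5,6,7,8,9,10,11,12,13,14,15}
step 8: eval (tid < 8)               {0,1,2,3,4,5,6,7,8,9,10,11,12,13,14,15}
step 9: b <- (tid * -3)              {0,1,2,3,4,5,6,7}
step 10: b <- tid                     {8,9,10,11,12,13,14,15}
step 11: b <- (c - 3)                 {8,9,10,11,12,13,14,15}
step 12: b <- (min(-8, b) % 3)        {8,9,10,11,12,13,14,15}

Answer: 13 steps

c: 0,-7,-14,-21,-28,-35,-42,-49,-56,-63,-70,-77,-84,-91,-98,-105
b: 0,-3,-6,-9,-12,-15,-18,-21,1,0,2,1,0,2,1,0
d: 7,7,7,7,7,7,7,7,7,7,7,7,7,7,7,7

steps = 13; useful = 176; efficiency = 176/208 = 11/13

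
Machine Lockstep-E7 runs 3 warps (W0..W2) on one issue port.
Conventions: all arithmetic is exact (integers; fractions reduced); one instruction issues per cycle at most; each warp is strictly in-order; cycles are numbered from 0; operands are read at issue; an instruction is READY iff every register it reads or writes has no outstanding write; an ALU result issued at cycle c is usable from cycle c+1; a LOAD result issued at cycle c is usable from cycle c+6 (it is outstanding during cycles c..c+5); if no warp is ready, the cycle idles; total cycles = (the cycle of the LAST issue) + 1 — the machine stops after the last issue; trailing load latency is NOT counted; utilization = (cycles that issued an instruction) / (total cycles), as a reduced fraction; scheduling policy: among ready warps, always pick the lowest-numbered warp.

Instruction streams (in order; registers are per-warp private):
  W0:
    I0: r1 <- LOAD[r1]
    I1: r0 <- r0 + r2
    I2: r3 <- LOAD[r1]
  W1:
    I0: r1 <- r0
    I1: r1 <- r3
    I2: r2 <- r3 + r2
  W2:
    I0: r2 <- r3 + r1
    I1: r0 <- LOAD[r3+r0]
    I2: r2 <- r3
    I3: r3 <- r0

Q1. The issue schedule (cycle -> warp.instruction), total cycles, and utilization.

cycle 0: W0.I0
cycle 1: W0.I1
cycle 2: W1.I0
cycle 3: W1.I1
cycle 4: W1.I2
cycle 5: W2.I0
cycle 6: W0.I2
cycle 7: W2.I1
cycle 8: W2.I2
cycle 9: idle
cycle 10: idle
cycle 11: idle
cycle 12: idle
cycle 13: W2.I3

Answer: 14 cycles, utilization 5/7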